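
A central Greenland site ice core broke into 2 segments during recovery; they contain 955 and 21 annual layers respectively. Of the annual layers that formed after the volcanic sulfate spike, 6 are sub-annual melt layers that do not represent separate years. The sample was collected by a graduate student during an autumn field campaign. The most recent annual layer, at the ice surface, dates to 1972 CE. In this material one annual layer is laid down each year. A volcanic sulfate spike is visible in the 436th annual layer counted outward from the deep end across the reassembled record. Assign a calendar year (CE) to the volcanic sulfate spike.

1438 CE

Total annual layers = 955 + 21 = 976.
Between annual layer 436 and the ice surface there are 976 − 436 = 540 annual layers.
540 − 6 false = 534 true annual layers after the volcanic sulfate spike.
Counting back 534 years from 1972 CE places the volcanic sulfate spike in 1972 − 534 = 1438 CE.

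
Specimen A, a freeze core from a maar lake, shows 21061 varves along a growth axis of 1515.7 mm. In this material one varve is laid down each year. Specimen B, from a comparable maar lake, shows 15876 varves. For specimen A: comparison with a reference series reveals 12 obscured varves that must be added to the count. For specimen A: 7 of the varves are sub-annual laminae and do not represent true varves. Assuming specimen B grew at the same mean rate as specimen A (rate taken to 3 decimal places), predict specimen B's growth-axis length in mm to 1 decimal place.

1143.1 mm

Specimen A: true varve count = 21061 − 7 + 12 = 21066.
A: Mean rate = 1515.7 mm / 21066 years ≈ 0.072 mm per year.
B's length ≈ 0.072 × 15876 = 1143.1 mm.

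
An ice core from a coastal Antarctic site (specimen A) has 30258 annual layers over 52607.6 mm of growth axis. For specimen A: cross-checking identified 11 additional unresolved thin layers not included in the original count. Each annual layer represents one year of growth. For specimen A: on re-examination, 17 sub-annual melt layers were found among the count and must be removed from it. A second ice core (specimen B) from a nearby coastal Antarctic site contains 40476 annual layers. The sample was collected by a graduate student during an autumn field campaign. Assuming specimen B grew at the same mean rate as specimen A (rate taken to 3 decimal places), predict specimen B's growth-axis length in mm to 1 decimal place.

70387.8 mm

Specimen A: correcting the raw count gives 30258 − 17 + 11 = 30252 true annual layers.
A: 52607.6 mm over 30252 years gives 52607.6 / 30252 ≈ 1.739 mm/yr.
B's length ≈ 1.739 × 40476 = 70387.8 mm.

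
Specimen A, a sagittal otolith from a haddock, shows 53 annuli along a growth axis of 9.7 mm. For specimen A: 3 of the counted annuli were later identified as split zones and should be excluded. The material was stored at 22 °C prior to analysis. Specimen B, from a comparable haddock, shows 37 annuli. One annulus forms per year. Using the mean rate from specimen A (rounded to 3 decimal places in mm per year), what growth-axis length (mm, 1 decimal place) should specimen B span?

Specimen A: adjusted count: 53 − 3 = 50 annuli.
A: Extension rate ≈ 9.7 / 50 = 0.194 mm per year.
Length of B = 0.194 × 37 = 7.2 mm.

7.2 mm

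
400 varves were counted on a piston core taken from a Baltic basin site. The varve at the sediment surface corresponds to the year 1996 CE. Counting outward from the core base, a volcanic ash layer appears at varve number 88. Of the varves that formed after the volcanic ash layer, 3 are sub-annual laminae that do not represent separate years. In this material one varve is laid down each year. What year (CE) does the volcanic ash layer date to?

1687 CE

The volcanic ash layer sits at varve 88 from the core base, so 400 − 88 = 312 varves formed after it.
Excluding 3 false varves: 312 − 3 = 309.
The varve at the sediment surface is 1996 CE, so the volcanic ash layer dates to 1996 − 309 = 1687 CE.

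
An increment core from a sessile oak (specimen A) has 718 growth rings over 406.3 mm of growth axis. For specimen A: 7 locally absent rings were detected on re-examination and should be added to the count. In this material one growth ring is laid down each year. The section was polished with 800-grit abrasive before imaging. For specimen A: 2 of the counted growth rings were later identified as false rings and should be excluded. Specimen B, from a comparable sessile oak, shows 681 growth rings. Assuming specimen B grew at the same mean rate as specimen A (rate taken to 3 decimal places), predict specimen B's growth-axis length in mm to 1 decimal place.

Specimen A: correcting the raw count gives 718 − 2 + 7 = 723 true growth rings.
A: 406.3 mm over 723 years gives 406.3 / 723 ≈ 0.562 mm/yr.
For B, 0.562 mm/year × 681 years = 382.7 mm.

382.7 mm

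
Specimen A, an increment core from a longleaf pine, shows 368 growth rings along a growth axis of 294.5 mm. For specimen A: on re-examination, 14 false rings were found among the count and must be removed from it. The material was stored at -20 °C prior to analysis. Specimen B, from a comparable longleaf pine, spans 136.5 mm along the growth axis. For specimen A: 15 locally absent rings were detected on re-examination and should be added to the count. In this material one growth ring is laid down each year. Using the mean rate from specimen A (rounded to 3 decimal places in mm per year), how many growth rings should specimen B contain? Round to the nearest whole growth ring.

171 growth rings

Specimen A: after corrections the count is 368 − 14 + 15 = 369 growth rings.
A: Extension rate ≈ 294.5 / 369 = 0.798 mm/year.
B spans 136.5 / 0.798 = 171.05 years ≈ 171 growth rings.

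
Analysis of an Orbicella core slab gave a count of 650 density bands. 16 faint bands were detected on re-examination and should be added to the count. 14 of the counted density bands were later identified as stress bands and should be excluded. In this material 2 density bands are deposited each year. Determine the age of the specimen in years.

Adjusted count: 650 − 14 + 16 = 652 density bands.
Dividing by 2 density bands per year: 652 / 2 = 326 years.

326 years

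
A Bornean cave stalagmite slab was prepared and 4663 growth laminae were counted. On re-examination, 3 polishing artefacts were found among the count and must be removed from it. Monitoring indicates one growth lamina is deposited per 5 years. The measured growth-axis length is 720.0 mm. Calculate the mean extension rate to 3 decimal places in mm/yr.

0.031 mm/yr

After corrections the count is 4663 − 3 = 4660 growth laminae.
4660 growth laminae at 5 years each span 4660 × 5 = 23300 years.
720.0 mm over 23300 years gives 720.0 / 23300 ≈ 0.031 mm/yr.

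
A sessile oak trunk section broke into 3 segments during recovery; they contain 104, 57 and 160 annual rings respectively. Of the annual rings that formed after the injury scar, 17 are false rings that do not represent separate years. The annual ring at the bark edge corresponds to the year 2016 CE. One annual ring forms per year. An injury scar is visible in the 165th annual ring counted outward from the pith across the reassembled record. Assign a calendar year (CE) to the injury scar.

1877 CE

Total annual rings = 104 + 57 + 160 = 321.
Between annual ring 165 and the bark edge there are 321 − 165 = 156 annual rings.
Excluding 17 false annual rings: 156 − 17 = 139.
The annual ring at the bark edge is 2016 CE, so the injury scar dates to 2016 − 139 = 1877 CE.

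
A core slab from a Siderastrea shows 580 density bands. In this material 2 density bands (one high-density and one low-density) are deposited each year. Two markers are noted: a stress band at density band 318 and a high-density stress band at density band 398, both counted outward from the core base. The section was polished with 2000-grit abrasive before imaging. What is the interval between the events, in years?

Separation: 398 − 318 = 80 density bands.
With 2 density bands per year, 80 / 2 = 40 years.

40 years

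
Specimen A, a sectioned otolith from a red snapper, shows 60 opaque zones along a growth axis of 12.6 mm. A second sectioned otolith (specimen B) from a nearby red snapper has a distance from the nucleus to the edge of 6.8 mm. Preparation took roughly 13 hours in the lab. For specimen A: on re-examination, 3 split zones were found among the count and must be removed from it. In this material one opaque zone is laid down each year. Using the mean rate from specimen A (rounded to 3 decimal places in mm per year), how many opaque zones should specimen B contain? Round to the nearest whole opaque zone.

Specimen A: after corrections the count is 60 − 3 = 57 opaque zones.
A: Extension rate ≈ 12.6 / 57 = 0.221 mm/year.
B spans 6.8 / 0.221 = 30.77 years ≈ 31 opaque zones.

31 opaque zones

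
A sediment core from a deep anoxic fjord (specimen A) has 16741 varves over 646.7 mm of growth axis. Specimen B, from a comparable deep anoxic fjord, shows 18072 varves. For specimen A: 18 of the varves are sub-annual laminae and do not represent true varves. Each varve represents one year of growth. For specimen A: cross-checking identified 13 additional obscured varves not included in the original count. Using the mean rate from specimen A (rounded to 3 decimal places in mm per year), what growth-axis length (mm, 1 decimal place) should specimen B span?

Specimen A: after corrections the count is 16741 − 18 + 13 = 16736 varves.
A: Mean rate = 646.7 mm / 16736 years ≈ 0.039 mm/yr.
Length of B = 0.039 × 18072 = 704.8 mm.

704.8 mm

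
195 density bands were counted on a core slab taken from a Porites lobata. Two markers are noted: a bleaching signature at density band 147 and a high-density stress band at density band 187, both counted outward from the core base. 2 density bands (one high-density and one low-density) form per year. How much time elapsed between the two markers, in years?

20 years

Separation: 187 − 147 = 40 density bands.
With 2 density bands per year, 40 / 2 = 20 years.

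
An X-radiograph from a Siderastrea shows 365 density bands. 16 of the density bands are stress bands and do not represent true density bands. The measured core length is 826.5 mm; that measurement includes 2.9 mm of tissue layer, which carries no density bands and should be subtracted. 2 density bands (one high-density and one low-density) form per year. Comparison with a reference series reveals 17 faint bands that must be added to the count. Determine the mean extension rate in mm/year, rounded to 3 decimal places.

4.501 mm/year

Correcting the raw count gives 365 − 16 + 17 = 366 true density bands.
With 2 density bands per year, 366 / 2 = 183 years.
The growth record spans 826.5 − 2.9 = 823.6 mm.
Mean rate = 823.6 mm / 183 years ≈ 4.501 mm/year.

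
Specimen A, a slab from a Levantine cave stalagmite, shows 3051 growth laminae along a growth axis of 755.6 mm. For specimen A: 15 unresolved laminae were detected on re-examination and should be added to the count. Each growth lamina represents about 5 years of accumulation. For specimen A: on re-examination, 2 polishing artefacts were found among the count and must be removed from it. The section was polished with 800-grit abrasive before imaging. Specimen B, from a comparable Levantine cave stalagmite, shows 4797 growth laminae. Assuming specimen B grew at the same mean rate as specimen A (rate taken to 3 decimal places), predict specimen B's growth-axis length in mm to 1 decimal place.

Specimen A: after corrections the count is 3051 − 2 + 15 = 3064 growth laminae.
Specimen A: multiplying by 5 years per growth lamina: 3064 × 5 = 15320 years.
A: Extension rate ≈ 755.6 / 15320 = 0.049 mm/yr.
Specimen B: multiplying by 5 years per growth lamina: 4797 × 5 = 23985 years. For B, 0.049 mm/year × 23985 years = 1175.3 mm.

1175.3 mm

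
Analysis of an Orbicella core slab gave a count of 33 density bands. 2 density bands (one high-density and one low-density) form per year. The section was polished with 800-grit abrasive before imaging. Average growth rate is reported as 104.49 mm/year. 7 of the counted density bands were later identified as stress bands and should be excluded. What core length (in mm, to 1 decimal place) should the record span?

1358.4 mm

After corrections the count is 33 − 7 = 26 density bands.
With 2 density bands per year, 26 / 2 = 13 years.
Length ≈ 104.49 × 13 = 1358.4 mm.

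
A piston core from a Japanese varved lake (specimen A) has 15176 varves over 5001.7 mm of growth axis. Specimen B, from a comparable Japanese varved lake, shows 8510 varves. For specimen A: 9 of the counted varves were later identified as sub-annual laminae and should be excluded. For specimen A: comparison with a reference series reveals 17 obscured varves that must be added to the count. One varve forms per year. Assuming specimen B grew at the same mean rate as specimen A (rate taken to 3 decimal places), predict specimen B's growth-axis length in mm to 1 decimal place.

Specimen A: correcting the raw count gives 15176 − 9 + 17 = 15184 true varves.
A: 5001.7 mm over 15184 years gives 5001.7 / 15184 ≈ 0.329 mm per year.
B's length ≈ 0.329 × 8510 = 2799.8 mm.

2799.8 mm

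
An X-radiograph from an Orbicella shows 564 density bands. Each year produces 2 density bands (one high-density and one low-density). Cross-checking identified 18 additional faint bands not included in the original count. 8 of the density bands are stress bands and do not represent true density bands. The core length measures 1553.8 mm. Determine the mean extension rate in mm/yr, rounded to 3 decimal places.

5.414 mm/yr

Correcting the raw count gives 564 − 8 + 18 = 574 true density bands.
With 2 density bands per year, 574 / 2 = 287 years.
Extension rate ≈ 1553.8 / 287 = 5.414 mm/yr.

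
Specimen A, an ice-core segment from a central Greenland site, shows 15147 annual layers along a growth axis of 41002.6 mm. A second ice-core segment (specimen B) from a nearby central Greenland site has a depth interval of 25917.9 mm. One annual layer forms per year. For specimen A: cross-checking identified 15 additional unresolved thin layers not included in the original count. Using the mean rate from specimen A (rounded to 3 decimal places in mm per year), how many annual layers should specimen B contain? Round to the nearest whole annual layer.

Specimen A: correcting the raw count gives 15147 + 15 = 15162 true annual layers.
A: 41002.6 mm over 15162 years gives 41002.6 / 15162 ≈ 2.704 mm/year.
B spans 25917.9 / 2.704 = 9585.02 years ≈ 9585 annual layers.

9585 annual layers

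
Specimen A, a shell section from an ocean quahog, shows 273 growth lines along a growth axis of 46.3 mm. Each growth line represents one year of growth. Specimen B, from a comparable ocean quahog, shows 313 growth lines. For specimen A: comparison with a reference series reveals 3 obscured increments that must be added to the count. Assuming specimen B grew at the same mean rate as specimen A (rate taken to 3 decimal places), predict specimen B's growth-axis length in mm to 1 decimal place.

52.6 mm

Specimen A: correcting the raw count gives 273 + 3 = 276 true growth lines.
A: 46.3 mm over 276 years gives 46.3 / 276 ≈ 0.168 mm/year.
For B, 0.168 mm/year × 313 years = 52.6 mm.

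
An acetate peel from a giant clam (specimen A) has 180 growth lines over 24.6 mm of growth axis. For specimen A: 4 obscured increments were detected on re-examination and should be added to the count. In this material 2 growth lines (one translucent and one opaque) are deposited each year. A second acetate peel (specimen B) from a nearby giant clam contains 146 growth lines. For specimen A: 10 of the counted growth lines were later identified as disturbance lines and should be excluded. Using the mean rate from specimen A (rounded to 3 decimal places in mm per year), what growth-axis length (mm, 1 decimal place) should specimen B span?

20.7 mm

Specimen A: after corrections the count is 180 − 10 + 4 = 174 growth lines.
Specimen A: with 2 growth lines per year, 174 / 2 = 87 years.
A: Extension rate ≈ 24.6 / 87 = 0.283 mm/yr.
Specimen B: with 2 growth lines per year, 146 / 2 = 73 years. Length of B = 0.283 × 73 = 20.7 mm.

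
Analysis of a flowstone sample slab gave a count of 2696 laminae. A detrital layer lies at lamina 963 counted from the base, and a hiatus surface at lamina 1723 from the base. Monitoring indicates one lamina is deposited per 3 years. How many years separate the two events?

2280 years

1723 − 963 = 760 laminae lie between the two events.
At 3 years per lamina, 760 × 3 = 2280 years.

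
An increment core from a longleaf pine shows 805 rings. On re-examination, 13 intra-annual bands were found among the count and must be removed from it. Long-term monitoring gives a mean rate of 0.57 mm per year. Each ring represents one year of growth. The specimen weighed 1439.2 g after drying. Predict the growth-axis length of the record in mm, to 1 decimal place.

451.4 mm

After corrections the count is 805 − 13 = 792 rings.
792 years at 0.57 mm/year gives 0.57 × 792 = 451.4 mm.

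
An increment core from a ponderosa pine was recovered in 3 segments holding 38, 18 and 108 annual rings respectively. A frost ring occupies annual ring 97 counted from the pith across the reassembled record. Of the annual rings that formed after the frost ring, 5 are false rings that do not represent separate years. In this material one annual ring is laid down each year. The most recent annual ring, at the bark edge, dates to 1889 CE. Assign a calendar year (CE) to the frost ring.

Total annual rings = 38 + 18 + 108 = 164.
The frost ring sits at annual ring 97 from the pith, so 164 − 97 = 67 annual rings formed after it.
67 − 5 false = 62 true annual rings after the frost ring.
1889 − 62 = 1827 CE.

1827 CE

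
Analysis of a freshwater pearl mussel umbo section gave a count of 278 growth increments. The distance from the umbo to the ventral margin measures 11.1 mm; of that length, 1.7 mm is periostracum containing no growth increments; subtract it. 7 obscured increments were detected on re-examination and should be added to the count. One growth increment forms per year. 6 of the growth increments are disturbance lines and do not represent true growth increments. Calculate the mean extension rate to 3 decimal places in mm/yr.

0.034 mm/yr

True growth increment count = 278 − 6 + 7 = 279.
The growth record spans 11.1 − 1.7 = 9.4 mm.
Extension rate ≈ 9.4 / 279 = 0.034 mm/yr.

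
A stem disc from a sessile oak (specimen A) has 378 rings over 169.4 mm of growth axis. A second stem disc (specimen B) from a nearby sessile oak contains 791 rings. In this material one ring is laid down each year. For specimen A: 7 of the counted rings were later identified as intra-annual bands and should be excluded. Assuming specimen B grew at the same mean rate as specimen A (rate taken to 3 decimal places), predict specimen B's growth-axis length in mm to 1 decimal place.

Specimen A: adjusted count: 378 − 7 = 371 rings.
A: Extension rate ≈ 169.4 / 371 = 0.457 mm/yr.
Length of B = 0.457 × 791 = 361.5 mm.

361.5 mm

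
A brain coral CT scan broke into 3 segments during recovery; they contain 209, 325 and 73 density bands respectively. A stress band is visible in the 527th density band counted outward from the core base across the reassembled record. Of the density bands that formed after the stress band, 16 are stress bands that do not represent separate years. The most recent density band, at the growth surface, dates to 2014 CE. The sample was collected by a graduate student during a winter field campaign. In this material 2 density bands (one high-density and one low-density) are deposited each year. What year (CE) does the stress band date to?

1982 CE

Total density bands = 209 + 325 + 73 = 607.
Between density band 527 and the growth surface there are 607 − 527 = 80 density bands.
Excluding 16 false density bands: 80 − 16 = 64.
With 2 density bands per year, 64 / 2 = 32 years.
Counting back 32 years from 2014 CE places the stress band in 2014 − 32 = 1982 CE.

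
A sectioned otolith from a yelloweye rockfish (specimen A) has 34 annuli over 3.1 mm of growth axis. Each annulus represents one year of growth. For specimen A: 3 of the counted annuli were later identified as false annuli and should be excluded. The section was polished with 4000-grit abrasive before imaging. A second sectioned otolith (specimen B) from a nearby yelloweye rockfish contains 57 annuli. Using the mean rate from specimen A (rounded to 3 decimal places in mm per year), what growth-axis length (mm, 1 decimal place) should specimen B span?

Specimen A: correcting the raw count gives 34 − 3 = 31 true annuli.
A: 3.1 mm over 31 years gives 3.1 / 31 ≈ 0.100 mm/yr.
Length of B = 0.100 × 57 = 5.7 mm.

5.7 mm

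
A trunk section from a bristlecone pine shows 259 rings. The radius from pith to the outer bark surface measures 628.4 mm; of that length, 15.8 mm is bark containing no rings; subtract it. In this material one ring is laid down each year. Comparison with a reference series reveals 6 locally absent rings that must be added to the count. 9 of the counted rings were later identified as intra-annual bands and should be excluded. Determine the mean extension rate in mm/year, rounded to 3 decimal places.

2.393 mm/year

Correcting the raw count gives 259 − 9 + 6 = 256 true rings.
Removing the 15.8 mm offcut leaves 628.4 − 15.8 = 612.6 mm.
Mean rate = 612.6 mm / 256 years ≈ 2.393 mm/year.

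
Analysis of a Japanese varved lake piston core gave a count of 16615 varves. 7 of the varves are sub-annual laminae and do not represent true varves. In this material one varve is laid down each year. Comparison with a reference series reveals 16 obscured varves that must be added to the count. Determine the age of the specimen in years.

16624 years

Correcting the raw count gives 16615 − 7 + 16 = 16624 true varves.
With a one-to-one varve periodicity this is 16624 years.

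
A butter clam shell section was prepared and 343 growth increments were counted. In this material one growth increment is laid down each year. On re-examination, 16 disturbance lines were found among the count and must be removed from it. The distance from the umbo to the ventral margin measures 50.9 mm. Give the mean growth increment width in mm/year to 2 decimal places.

0.16 mm/year

After corrections the count is 343 − 16 = 327 growth increments.
50.9 mm over 327 years gives 50.9 / 327 ≈ 0.16 mm/year.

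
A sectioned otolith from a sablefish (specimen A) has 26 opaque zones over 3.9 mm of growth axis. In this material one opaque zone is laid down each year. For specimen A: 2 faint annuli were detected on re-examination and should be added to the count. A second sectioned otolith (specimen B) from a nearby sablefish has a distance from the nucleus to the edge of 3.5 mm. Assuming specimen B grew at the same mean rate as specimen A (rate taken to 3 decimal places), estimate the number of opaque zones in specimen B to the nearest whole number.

25 opaque zones

Specimen A: adjusted count: 26 + 2 = 28 opaque zones.
A: 3.9 mm over 28 years gives 3.9 / 28 ≈ 0.139 mm per year.
Specimen B: 3.5 mm / 0.139 mm per year = 25.18 years ≈ 25 opaque zones.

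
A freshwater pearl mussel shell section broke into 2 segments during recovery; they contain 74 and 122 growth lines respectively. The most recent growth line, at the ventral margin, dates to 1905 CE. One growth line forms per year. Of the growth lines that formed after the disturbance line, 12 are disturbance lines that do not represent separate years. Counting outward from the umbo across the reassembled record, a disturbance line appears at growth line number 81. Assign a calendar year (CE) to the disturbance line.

1802 CE

Total growth lines = 74 + 122 = 196.
196 − 81 = 115 growth lines lie beyond the disturbance line toward the ventral margin.
Excluding 12 false growth lines: 115 − 12 = 103.
1905 − 103 = 1802 CE.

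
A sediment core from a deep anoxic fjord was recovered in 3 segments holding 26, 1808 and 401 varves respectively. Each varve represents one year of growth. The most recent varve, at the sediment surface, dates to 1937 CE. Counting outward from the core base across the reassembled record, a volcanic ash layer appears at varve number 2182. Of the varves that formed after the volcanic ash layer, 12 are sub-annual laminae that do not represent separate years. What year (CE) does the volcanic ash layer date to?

1896 CE

Total varves = 26 + 1808 + 401 = 2235.
Between varve 2182 and the sediment surface there are 2235 − 2182 = 53 varves.
Removing the 12 false varves leaves 53 − 12 = 41 true varves beyond the volcanic ash layer.
The varve at the sediment surface is 1937 CE, so the volcanic ash layer dates to 1937 − 41 = 1896 CE.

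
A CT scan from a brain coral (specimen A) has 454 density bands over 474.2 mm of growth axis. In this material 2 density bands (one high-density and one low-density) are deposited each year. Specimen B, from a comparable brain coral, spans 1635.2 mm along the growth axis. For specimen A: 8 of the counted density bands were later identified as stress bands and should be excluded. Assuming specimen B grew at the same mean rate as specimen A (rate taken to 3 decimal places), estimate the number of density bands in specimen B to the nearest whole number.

Specimen A: true density band count = 454 − 8 = 446.
Specimen A: dividing by 2 density bands per year: 446 / 2 = 223 years.
A: 474.2 mm over 223 years gives 474.2 / 223 ≈ 2.126 mm/yr.
B spans 1635.2 / 2.126 = 769.14 years; at 2 density bands per year that is 769.14 × 2 ≈ 1538 density bands.

1538 density bands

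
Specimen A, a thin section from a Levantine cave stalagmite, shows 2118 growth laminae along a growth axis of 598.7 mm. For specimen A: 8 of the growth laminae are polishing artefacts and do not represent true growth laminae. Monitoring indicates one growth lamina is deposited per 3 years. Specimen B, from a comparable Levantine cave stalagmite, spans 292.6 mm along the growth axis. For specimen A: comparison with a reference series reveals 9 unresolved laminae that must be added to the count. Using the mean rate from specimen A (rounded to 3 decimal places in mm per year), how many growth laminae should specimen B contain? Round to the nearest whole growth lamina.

1038 growth laminae

Specimen A: true growth lamina count = 2118 − 8 + 9 = 2119.
Specimen A: at 3 years per growth lamina, 2119 × 3 = 6357 years.
A: 598.7 mm over 6357 years gives 598.7 / 6357 ≈ 0.094 mm/year.
B spans 292.6 / 0.094 = 3112.77 years; at 3 years per growth lamina that is 3112.77 / 3 ≈ 1038 growth laminae.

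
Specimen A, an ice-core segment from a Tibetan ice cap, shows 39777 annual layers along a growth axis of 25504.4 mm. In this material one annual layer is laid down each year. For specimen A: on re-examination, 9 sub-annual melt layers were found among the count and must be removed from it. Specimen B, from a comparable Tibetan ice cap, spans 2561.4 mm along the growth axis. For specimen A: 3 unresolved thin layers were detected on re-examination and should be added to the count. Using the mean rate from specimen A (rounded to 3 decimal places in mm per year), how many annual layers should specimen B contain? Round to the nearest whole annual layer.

3996 annual layers

Specimen A: after corrections the count is 39777 − 9 + 3 = 39771 annual layers.
A: 25504.4 mm over 39771 years gives 25504.4 / 39771 ≈ 0.641 mm/year.
Specimen B: 2561.4 mm / 0.641 mm per year = 3995.94 years ≈ 3996 annual layers.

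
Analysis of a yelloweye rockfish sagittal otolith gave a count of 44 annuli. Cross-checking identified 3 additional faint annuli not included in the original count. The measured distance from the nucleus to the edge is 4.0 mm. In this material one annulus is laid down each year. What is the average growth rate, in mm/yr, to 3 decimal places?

True annulus count = 44 + 3 = 47.
Extension rate ≈ 4.0 / 47 = 0.085 mm/yr.

0.085 mm/yr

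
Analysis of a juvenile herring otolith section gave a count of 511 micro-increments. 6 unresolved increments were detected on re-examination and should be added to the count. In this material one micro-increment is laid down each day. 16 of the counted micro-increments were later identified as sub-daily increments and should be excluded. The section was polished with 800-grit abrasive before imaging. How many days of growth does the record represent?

True micro-increment count = 511 − 16 + 6 = 501.
With a one-to-one micro-increment periodicity this is 501 days.

501 d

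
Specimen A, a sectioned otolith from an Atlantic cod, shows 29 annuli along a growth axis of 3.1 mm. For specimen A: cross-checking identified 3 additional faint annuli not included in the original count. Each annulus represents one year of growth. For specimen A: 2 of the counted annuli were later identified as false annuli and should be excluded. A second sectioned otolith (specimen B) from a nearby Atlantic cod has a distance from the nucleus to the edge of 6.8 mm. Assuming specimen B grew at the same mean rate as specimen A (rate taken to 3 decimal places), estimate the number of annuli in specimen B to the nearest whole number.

Specimen A: correcting the raw count gives 29 − 2 + 3 = 30 true annuli.
A: Extension rate ≈ 3.1 / 30 = 0.103 mm/year.
Specimen B: 6.8 mm / 0.103 mm per year = 66.02 years ≈ 66 annuli.

66 annuli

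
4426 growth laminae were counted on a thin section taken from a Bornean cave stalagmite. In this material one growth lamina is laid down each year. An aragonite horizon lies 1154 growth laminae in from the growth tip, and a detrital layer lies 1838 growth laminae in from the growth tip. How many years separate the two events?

684 yr

Separation: 1838 − 1154 = 684 growth laminae.
That is 684 years at one growth lamina per year.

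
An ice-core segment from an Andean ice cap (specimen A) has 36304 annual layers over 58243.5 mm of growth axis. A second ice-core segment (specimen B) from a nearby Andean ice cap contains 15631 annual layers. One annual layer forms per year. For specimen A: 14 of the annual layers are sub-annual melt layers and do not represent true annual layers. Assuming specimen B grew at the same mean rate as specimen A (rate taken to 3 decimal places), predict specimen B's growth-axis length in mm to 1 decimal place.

25087.8 mm

Specimen A: after corrections the count is 36304 − 14 = 36290 annual layers.
A: Mean rate = 58243.5 mm / 36290 years ≈ 1.605 mm/yr.
B's length ≈ 1.605 × 15631 = 25087.8 mm.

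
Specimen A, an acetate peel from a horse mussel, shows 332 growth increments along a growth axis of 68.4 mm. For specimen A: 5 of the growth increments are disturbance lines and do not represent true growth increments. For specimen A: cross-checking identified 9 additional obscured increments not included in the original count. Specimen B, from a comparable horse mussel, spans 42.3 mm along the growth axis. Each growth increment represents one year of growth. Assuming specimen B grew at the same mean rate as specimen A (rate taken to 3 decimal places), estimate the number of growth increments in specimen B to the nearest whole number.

207 growth increments

Specimen A: after corrections the count is 332 − 5 + 9 = 336 growth increments.
A: 68.4 mm over 336 years gives 68.4 / 336 ≈ 0.204 mm/yr.
Specimen B: 42.3 mm / 0.204 mm per year = 207.35 years ≈ 207 growth increments.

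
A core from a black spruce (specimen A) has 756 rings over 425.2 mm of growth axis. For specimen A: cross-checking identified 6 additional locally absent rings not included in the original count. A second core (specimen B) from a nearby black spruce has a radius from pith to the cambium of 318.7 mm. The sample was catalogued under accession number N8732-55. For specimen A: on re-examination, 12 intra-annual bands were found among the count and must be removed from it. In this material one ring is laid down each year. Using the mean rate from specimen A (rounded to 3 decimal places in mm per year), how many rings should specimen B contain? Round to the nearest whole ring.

562 rings

Specimen A: true ring count = 756 − 12 + 6 = 750.
A: Extension rate ≈ 425.2 / 750 = 0.567 mm/yr.
For B, 318.7 / 0.567 = 562.08 years ≈ 562 rings.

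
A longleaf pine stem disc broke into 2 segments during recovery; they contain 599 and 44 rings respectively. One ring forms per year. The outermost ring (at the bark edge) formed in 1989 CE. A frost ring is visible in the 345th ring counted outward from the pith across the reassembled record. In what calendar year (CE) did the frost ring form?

1691 CE

Total rings = 599 + 44 = 643.
Between ring 345 and the bark edge there are 643 − 345 = 298 rings.
The ring at the bark edge is 1989 CE, so the frost ring dates to 1989 − 298 = 1691 CE.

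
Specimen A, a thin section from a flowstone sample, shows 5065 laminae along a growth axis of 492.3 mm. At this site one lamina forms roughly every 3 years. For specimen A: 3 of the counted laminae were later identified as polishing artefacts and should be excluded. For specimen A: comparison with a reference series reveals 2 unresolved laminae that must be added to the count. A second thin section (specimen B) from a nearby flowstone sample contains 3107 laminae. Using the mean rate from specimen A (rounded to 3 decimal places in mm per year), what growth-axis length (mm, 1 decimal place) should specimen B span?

298.3 mm

Specimen A: true lamina count = 5065 − 3 + 2 = 5064.
Specimen A: multiplying by 3 years per lamina: 5064 × 3 = 15192 years.
A: Extension rate ≈ 492.3 / 15192 = 0.032 mm/yr.
Specimen B: multiplying by 3 years per lamina: 3107 × 3 = 9321 years. B's length ≈ 0.032 × 9321 = 298.3 mm.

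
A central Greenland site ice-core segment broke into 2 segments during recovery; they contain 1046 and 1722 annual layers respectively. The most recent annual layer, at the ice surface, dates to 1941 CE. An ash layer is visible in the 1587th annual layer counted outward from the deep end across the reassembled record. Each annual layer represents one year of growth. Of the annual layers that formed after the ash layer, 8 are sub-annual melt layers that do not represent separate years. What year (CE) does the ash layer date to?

Total annual layers = 1046 + 1722 = 2768.
The ash layer sits at annual layer 1587 from the deep end, so 2768 − 1587 = 1181 annual layers formed after it.
Removing the 8 false annual layers leaves 1181 − 8 = 1173 true annual layers beyond the ash layer.
The annual layer at the ice surface is 1941 CE, so the ash layer dates to 1941 − 1173 = 768 CE.

768 CE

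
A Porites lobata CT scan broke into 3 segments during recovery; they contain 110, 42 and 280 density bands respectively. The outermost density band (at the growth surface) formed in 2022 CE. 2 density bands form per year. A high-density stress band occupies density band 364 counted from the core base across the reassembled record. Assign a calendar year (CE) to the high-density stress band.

Total density bands = 110 + 42 + 280 = 432.
432 − 364 = 68 density bands lie beyond the high-density stress band toward the growth surface.
68 density bands at 2 per year is 68 / 2 = 34 years.
The density band at the growth surface is 2022 CE, so the high-density stress band dates to 2022 − 34 = 1988 CE.

1988 CE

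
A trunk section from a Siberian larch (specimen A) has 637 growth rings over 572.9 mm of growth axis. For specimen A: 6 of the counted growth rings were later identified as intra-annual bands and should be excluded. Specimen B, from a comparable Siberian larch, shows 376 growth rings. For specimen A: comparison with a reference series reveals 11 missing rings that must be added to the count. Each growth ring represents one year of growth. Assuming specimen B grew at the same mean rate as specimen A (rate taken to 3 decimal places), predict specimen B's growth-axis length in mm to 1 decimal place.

Specimen A: adjusted count: 637 − 6 + 11 = 642 growth rings.
A: Extension rate ≈ 572.9 / 642 = 0.892 mm per year.
Length of B = 0.892 × 376 = 335.4 mm.

335.4 mm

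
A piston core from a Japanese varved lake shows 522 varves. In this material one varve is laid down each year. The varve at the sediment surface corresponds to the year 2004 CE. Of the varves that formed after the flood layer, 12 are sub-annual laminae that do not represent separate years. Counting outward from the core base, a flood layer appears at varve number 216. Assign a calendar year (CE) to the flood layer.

Between varve 216 and the sediment surface there are 522 − 216 = 306 varves.
Excluding 12 false varves: 306 − 12 = 294.
Counting back 294 years from 2004 CE places the flood layer in 2004 − 294 = 1710 CE.

1710 CE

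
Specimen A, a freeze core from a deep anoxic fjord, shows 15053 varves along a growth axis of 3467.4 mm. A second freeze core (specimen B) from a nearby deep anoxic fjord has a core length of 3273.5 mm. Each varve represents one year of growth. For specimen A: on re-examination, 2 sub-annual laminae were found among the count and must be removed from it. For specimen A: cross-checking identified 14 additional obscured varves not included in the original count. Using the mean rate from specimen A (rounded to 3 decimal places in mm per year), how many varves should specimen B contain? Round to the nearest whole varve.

Specimen A: true varve count = 15053 − 2 + 14 = 15065.
A: Mean rate = 3467.4 mm / 15065 years ≈ 0.230 mm/yr.
B spans 3273.5 / 0.230 = 14232.61 years ≈ 14233 varves.

14233 varves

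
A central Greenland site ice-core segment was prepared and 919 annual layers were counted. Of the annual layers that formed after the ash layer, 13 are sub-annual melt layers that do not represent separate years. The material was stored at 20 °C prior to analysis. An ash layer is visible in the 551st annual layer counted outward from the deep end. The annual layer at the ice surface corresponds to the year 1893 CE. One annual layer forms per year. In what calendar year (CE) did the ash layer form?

1538 CE

919 − 551 = 368 annual layers lie beyond the ash layer toward the ice surface.
368 − 13 false = 355 true annual layers after the ash layer.
The annual layer at the ice surface is 1893 CE, so the ash layer dates to 1893 − 355 = 1538 CE.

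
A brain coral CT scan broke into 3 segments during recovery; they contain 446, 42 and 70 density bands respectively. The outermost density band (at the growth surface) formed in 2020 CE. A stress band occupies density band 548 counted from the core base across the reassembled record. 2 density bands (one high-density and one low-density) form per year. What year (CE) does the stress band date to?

Total density bands = 446 + 42 + 70 = 558.
Between density band 548 and the growth surface there are 558 − 548 = 10 density bands.
Dividing by 2 density bands per year: 10 / 2 = 5 years.
2020 − 5 = 2015 CE.

2015 CE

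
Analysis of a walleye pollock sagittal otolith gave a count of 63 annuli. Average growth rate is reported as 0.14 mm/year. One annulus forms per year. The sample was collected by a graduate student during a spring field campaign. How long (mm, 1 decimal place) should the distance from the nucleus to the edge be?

8.8 mm

The record spans 63 years at 0.14 mm per year.
Predicted length = 0.14 mm/year × 63 years = 8.8 mm.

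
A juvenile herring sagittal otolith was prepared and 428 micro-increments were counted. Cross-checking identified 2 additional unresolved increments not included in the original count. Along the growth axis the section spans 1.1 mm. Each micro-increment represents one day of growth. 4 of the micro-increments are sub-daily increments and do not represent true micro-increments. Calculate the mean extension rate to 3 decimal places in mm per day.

Adjusted count: 428 − 4 + 2 = 426 micro-increments.
Extension rate ≈ 1.1 / 426 = 0.003 mm per day.

0.003 mm per day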